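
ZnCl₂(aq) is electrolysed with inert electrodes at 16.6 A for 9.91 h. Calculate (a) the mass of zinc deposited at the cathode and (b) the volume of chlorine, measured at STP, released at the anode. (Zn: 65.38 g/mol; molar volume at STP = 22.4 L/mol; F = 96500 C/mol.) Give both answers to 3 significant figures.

201 g Zn; 68.7 L Cl₂

Q = 16.6 × 35676 = 5.922×10^5 C; n(e⁻) = 5.922×10^5 / 96500 = 6.137 mol
Cathode: Zn²⁺ + 2e⁻ → Zn → n(Zn) = 6.137/2 = 3.069 mol → 201 g
Anode: 2Cl⁻ → Cl₂ + 2e⁻ → n(Cl₂) = 6.137/2 = 3.069 mol → 68.7 L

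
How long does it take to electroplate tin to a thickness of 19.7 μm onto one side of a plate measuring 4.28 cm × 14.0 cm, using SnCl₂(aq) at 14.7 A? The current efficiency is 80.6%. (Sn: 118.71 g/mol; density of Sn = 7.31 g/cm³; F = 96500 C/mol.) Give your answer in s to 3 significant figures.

Plated area = 4.28 × 14.0 = 59.92 cm²
Volume = 59.92 × 19.7×10⁻⁴ cm = 0.1180 cm³
m(Sn) = 0.1180 × 7.31 = 0.8626 g
n(Sn) = 0.8626 / 118.71 = 0.007266 mol; n(e⁻) = 2 × 0.007266 = 0.01453 mol
Q = 0.01453 × 96500 / 0.806 = 1740 C
t = 1740 / 14.7 = 118.4 s

118 s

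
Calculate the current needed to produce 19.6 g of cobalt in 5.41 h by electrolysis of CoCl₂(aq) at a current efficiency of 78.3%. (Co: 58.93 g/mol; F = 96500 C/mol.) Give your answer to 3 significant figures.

n(Co) = 19.6 / 58.93 = 0.3326 mol
Co²⁺ + 2e⁻ → Co, so n(e⁻) = 2 × 0.3326 = 0.6652 mol
Q = 0.6652 × 96500 / 0.783 = 81980 C
I = Q / t = 81980 / 19476 s = 4.21 A

4.21 A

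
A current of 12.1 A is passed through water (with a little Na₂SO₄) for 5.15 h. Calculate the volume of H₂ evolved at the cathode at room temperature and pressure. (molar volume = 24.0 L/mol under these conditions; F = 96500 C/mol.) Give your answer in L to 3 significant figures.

Q = 12.1 A × 18540 s = 2.243×10^5 C
Moles of electrons = 2.243×10^5 / 96500 = 2.324 mol
2H⁺ + 2e⁻ → H₂, so n(H₂) = 2.324 / 2 = 1.162 mol
V = 1.162 × 24.0 = 27.89 L

27.9 L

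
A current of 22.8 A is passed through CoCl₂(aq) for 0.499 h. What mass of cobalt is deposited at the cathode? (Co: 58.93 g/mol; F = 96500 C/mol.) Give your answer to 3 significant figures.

12.5 g

Q = It = 22.8 × 1796.4 = 40960 C
n(e⁻) = 40960 / 96500 = 0.4245 mol
Co²⁺ + 2e⁻ → Co, so n(Co) = 0.4245 / 2 = 0.2123 mol
m = 0.2123 × 58.93 = 12.5 g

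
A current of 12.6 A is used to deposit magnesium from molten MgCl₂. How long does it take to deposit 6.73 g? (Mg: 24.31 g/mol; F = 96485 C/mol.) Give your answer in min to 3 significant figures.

n(Mg) = 6.73 / 24.31 = 0.2768 mol
Mg²⁺ + 2e⁻ → Mg, so n(e⁻) = 2 × 0.2768 = 0.5536 mol
Q = 0.5536 × 96485 = 53410 C
t = Q / I = 53410 / 12.6 = 4239 s = 70.7 min

70.7 min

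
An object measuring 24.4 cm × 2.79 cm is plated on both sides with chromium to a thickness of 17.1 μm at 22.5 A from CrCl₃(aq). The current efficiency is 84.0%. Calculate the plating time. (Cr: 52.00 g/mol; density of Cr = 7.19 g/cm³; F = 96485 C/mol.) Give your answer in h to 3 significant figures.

Plated area = 2 × 24.4 × 2.79 = 136.2 cm²
Volume = 136.2 × 17.1×10⁻⁴ cm = 0.2329 cm³
m(Cr) = 0.2329 × 7.19 = 1.675 g
n(Cr) = 1.675 / 52.00 = 0.03221 mol; n(e⁻) = 3 × 0.03221 = 0.09663 mol
Q = 0.09663 × 96485 / 0.840 = 11100 C
t = 11100 / 22.5 = 493.3 s = 0.137 h

0.137 h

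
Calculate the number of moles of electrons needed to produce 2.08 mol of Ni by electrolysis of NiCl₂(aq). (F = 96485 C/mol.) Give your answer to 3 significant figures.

Ni²⁺ + 2e⁻ → Ni, so n(e⁻) = 2 × 2.08 = 4.160 mol

4.16 mol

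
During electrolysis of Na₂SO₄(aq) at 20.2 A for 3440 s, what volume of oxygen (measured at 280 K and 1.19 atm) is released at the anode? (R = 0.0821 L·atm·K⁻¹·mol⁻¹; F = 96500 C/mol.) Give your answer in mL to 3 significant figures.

3480 mL

Q = It = 20.2 × 3440 = 69490 C
n(e⁻) = Q/F = 69490/96500 = 0.7201 mol
2H₂O → O₂ + 4H⁺ + 4e⁻, so n(O₂) = 0.7201 / 4 = 0.1800 mol
V = nRT/P = 0.1800 × 0.0821 × 280 / 1.19 = 3.477 L
= 3480 mL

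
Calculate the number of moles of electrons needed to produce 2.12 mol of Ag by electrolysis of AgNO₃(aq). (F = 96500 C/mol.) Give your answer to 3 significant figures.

2.12 mol

Ag⁺ + e⁻ → Ag, so n(e⁻) = 1 × 2.12 = 2.120 mol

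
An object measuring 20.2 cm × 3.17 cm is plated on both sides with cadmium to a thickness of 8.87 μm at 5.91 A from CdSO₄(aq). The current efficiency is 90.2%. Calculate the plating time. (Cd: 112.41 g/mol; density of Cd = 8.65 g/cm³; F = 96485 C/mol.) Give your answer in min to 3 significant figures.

5.27 min

Plated area = 2 × 20.2 × 3.17 = 128.1 cm²
Volume = 128.1 × 8.87×10⁻⁴ cm = 0.1136 cm³
m(Cd) = 0.1136 × 8.65 = 0.9826 g
n(Cd) = 0.9826 / 112.41 = 0.008741 mol; n(e⁻) = 2 × 0.008741 = 0.01748 mol
Q = 0.01748 × 96485 / 0.902 = 1870 C
t = 1870 / 5.91 = 316.4 s = 5.27 min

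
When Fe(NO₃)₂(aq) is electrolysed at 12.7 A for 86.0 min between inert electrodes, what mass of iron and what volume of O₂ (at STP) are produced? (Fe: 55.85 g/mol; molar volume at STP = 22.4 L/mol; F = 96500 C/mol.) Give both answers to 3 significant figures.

Q = 12.7 × 5160 = 65530 C; n(e⁻) = 65530 / 96500 = 0.6791 mol
Cathode: Fe²⁺ + 2e⁻ → Fe → n(Fe) = 0.6791/2 = 0.3396 mol → 19.0 g
Anode: 2H₂O → O₂ + 4H⁺ + 4e⁻ → n(O₂) = 0.6791/4 = 0.1698 mol → 3.80 L

19.0 g Fe; 3.80 L O₂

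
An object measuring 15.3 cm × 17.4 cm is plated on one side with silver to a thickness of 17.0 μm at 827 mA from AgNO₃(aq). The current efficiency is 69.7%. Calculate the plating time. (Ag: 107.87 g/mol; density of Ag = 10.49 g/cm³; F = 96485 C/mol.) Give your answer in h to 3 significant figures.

Plated area = 15.3 × 17.4 = 266.2 cm²
Volume = 266.2 × 17.0×10⁻⁴ cm = 0.4525 cm³
m(Ag) = 0.4525 × 10.49 = 4.747 g
n(Ag) = 4.747 / 107.87 = 0.04401 mol; n(e⁻) = 0.04401 mol
Q = 0.04401 × 96485 / 0.697 = 6092 C
t = 6092 / 0.827 = 7366 s = 2.05 h

2.05 h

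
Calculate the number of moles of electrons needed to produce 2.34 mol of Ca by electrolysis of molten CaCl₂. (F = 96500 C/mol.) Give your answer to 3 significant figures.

4.68 mol

Ca²⁺ + 2e⁻ → Ca, so n(e⁻) = 2 × 2.34 = 4.680 mol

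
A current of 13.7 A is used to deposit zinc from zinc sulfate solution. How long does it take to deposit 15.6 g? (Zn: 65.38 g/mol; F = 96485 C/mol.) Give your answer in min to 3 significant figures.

n(Zn) = 15.6 / 65.38 = 0.2386 mol
Zn²⁺ + 2e⁻ → Zn, so n(e⁻) = 2 × 0.2386 = 0.4772 mol
Q = 0.4772 × 96485 = 46040 C
t = Q / I = 46040 / 13.7 = 3361 s = 56.0 min

56.0 min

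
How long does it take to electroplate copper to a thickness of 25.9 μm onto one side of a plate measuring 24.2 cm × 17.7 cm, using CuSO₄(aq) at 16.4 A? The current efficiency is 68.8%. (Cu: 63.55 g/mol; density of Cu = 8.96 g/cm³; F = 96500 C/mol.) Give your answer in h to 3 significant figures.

0.743 h

Plated area = 24.2 × 17.7 = 428.3 cm²
Volume = 428.3 × 25.9×10⁻⁴ cm = 1.109 cm³
m(Cu) = 1.109 × 8.96 = 9.937 g
n(Cu) = 9.937 / 63.55 = 0.1564 mol; n(e⁻) = 2 × 0.1564 = 0.3128 mol
Q = 0.3128 × 96500 / 0.688 = 43870 C
t = 43870 / 16.4 = 2675 s = 0.743 h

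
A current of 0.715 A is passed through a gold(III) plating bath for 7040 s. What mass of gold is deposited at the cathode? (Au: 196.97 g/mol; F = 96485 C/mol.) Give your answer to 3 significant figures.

Q = 0.715 A × 7040 s = 5034 C
n(e⁻) = Q/F = 5034/96485 = 0.05217 mol
Au³⁺ + 3e⁻ → Au, so n(Au) = 0.05217 / 3 = 0.01739 mol
m = 0.01739 × 196.97 = 3.43 g

3.43 g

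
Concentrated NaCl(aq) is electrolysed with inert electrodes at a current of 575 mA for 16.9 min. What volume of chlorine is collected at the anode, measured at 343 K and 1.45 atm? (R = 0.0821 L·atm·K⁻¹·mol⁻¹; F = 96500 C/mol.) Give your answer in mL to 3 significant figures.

Q = It = 0.575 × 1014 = 583.1 C
Moles of electrons = 583.1 / 96500 = 0.006042 mol
2Cl⁻ → Cl₂ + 2e⁻, so n(Cl₂) = 0.006042 / 2 = 0.003021 mol
V = nRT/P = 0.003021 × 0.0821 × 343 / 1.45 = 0.05867 L
= 58.7 mL

58.7 mL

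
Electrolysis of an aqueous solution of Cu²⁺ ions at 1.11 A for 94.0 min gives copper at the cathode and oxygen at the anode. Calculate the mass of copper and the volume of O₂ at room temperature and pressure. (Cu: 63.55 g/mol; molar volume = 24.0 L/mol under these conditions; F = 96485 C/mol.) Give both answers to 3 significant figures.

2.06 g Cu; 0.389 L O₂

Q = 1.11 × 5640 = 6260 C; n(e⁻) = 6260 / 96485 = 0.06488 mol
Cathode: Cu²⁺ + 2e⁻ → Cu → n(Cu) = 0.06488/2 = 0.03244 mol → 2.06 g
Anode: 2H₂O → O₂ + 4H⁺ + 4e⁻ → n(O₂) = 0.06488/4 = 0.01622 mol → 0.389 L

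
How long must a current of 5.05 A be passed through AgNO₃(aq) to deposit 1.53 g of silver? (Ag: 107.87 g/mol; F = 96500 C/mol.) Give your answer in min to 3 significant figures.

4.52 min

n(Ag) = 1.53 / 107.87 = 0.01418 mol
Ag⁺ + e⁻ → Ag, so n(e⁻) = 0.01418 mol
Q = 0.01418 × 96500 = 1368 C
t = Q / I = 1368 / 5.05 = 270.9 s = 4.52 min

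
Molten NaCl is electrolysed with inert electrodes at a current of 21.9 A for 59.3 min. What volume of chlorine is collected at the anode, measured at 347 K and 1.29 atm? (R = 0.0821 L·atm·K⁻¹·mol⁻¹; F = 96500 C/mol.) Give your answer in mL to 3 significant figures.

8920 mL

Charge passed = 21.9 × 3558 = 77920 C
Moles of electrons = 77920 / 96500 = 0.8075 mol
2Cl⁻ → Cl₂ + 2e⁻, so n(Cl₂) = 0.8075 / 2 = 0.4038 mol
V = nRT/P = 0.4038 × 0.0821 × 347 / 1.29 = 8.918 L
= 8920 mL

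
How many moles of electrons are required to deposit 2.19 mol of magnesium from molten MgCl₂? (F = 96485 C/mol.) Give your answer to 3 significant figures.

Mg²⁺ + 2e⁻ → Mg, so n(e⁻) = 2 × 2.19 = 4.380 mol

4.38 mol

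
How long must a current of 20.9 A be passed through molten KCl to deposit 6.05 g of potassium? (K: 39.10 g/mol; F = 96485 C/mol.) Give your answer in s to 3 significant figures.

714 s

n(K) = 6.05 / 39.10 = 0.1547 mol
K⁺ + e⁻ → K, so n(e⁻) = 0.1547 mol
Q = 0.1547 × 96485 = 14930 C
t = Q / I = 14930 / 20.9 = 714.4 s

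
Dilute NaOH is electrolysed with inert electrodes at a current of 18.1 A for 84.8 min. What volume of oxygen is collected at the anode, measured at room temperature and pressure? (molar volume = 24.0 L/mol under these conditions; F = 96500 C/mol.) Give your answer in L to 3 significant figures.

Q = 18.1 A × 5088 s = 92090 C
n(e⁻) = 92090 / 96500 = 0.9543 mol
2H₂O → O₂ + 4H⁺ + 4e⁻, so n(O₂) = 0.9543 / 4 = 0.2386 mol
V = 0.2386 × 24.0 = 5.726 L

5.73 L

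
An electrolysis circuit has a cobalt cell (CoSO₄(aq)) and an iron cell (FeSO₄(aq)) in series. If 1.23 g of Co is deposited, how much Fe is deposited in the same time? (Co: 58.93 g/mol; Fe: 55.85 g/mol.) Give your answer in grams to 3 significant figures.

n(Co) = 1.23 / 58.93 = 0.02087 mol
Co²⁺ + 2e⁻ → Co, so n(e⁻) = 2 × 0.02087 = 0.04174 mol
In series, the same 0.04174 mol of electrons flows through the second cell.
Fe²⁺ + 2e⁻ → Fe, so n(Fe) = 0.04174 / 2 = 0.02087 mol
m(Fe) = 0.02087 × 55.85 = 1.17 g

1.17 g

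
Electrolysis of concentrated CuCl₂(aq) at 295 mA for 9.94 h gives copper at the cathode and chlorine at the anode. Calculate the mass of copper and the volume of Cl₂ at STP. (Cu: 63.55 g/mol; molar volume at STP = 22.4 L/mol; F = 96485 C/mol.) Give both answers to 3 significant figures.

Q = 0.295 × 35784 = 10560 C; n(e⁻) = 10560 / 96485 = 0.1094 mol
Cathode: Cu²⁺ + 2e⁻ → Cu → n(Cu) = 0.1094/2 = 0.05470 mol → 3.48 g
Anode: 2Cl⁻ → Cl₂ + 2e⁻ → n(Cl₂) = 0.1094/2 = 0.05470 mol → 1.23 L

3.48 g Cu; 1.23 L Cl₂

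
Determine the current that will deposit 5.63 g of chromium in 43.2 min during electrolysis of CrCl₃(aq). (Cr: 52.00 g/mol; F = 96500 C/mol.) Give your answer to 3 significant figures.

n(Cr) = 5.63 / 52.00 = 0.1083 mol
Cr³⁺ + 3e⁻ → Cr, so n(e⁻) = 3 × 0.1083 = 0.3249 mol
Q = 0.3249 × 96500 = 31350 C
I = Q / t = 31350 / 2592 s = 12.1 A

12.1 A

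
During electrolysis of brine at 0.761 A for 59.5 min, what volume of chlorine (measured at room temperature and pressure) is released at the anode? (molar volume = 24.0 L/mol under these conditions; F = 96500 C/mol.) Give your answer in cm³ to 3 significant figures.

338 cm³

Q = It = 0.761 × 3570 = 2717 C
n(e⁻) = 2717 / 96500 = 0.02816 mol
2Cl⁻ → Cl₂ + 2e⁻, so n(Cl₂) = 0.02816 / 2 = 0.01408 mol
V = 0.01408 × 24.0 = 0.3379 L
= 338 cm³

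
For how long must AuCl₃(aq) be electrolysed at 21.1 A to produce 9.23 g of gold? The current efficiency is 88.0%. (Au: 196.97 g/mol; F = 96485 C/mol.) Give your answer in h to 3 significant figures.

0.203 h

n(Au) = 9.23 / 196.97 = 0.04686 mol
Au³⁺ + 3e⁻ → Au, so n(e⁻) = 3 × 0.04686 = 0.1406 mol
Q = 0.1406 × 96485 / 0.880 = 15420 C
t = Q / I = 15420 / 21.1 = 730.8 s = 0.203 h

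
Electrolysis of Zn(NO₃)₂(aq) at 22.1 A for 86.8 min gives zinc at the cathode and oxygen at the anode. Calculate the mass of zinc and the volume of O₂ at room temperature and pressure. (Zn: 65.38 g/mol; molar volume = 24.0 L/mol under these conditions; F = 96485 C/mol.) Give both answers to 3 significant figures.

39.0 g Zn; 7.16 L O₂

Q = 22.1 × 5208 = 1.151×10^5 C; n(e⁻) = 1.151×10^5 / 96485 = 1.193 mol
Cathode: Zn²⁺ + 2e⁻ → Zn → n(Zn) = 1.193/2 = 0.5965 mol → 39.0 g
Anode: 2H₂O → O₂ + 4H⁺ + 4e⁻ → n(O₂) = 1.193/4 = 0.2983 mol → 7.16 L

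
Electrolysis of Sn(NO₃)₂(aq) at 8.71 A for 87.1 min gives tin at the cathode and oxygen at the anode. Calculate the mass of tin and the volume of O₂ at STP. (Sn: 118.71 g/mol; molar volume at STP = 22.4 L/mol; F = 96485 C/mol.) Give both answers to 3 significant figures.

28.0 g Sn; 2.64 L O₂

Q = 8.71 × 5226 = 45520 C; n(e⁻) = 45520 / 96485 = 0.4718 mol
Cathode: Sn²⁺ + 2e⁻ → Sn → n(Sn) = 0.4718/2 = 0.2359 mol → 28.0 g
Anode: 2H₂O → O₂ + 4H⁺ + 4e⁻ → n(O₂) = 0.4718/4 = 0.1180 mol → 2.64 L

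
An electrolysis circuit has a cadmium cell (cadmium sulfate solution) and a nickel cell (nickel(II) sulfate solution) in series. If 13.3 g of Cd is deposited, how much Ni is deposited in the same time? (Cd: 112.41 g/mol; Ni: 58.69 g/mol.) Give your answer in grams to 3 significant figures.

6.94 g

n(Cd) = 13.3 / 112.41 = 0.1183 mol
Cd²⁺ + 2e⁻ → Cd, so n(e⁻) = 2 × 0.1183 = 0.2366 mol
In series, the same 0.2366 mol of electrons flows through the second cell.
Ni²⁺ + 2e⁻ → Ni, so n(Ni) = 0.2366 / 2 = 0.1183 mol
m(Ni) = 0.1183 × 58.69 = 6.94 g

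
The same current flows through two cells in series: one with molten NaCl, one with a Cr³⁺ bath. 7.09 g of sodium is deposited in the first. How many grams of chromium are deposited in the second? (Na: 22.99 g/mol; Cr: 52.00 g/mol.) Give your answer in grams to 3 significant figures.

5.35 g

n(Na) = 7.09 / 22.99 = 0.3084 mol
Na⁺ + e⁻ → Na, so n(e⁻) = 0.3084 mol
In series, the same 0.3084 mol of electrons flows through the second cell.
Cr³⁺ + 3e⁻ → Cr, so n(Cr) = 0.3084 / 3 = 0.1028 mol
m(Cr) = 0.1028 × 52.00 = 5.35 g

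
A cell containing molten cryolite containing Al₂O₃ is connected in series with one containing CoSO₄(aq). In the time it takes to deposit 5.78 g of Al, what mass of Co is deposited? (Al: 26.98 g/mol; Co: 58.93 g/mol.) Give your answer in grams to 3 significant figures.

18.9 g

n(Al) = 5.78 / 26.98 = 0.2142 mol
Al³⁺ + 3e⁻ → Al, so n(e⁻) = 3 × 0.2142 = 0.6426 mol
Same current for the same time ⇒ same n(e⁻) = 0.6426 mol in both cells.
Co²⁺ + 2e⁻ → Co, so n(Co) = 0.6426 / 2 = 0.3213 mol
m(Co) = 0.3213 × 58.93 = 18.9 g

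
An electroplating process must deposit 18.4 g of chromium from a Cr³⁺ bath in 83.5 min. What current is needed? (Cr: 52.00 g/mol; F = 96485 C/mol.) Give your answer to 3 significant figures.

20.4 A

n(Cr) = 18.4 / 52.00 = 0.3538 mol
Cr³⁺ + 3e⁻ → Cr, so n(e⁻) = 3 × 0.3538 = 1.061 mol
Q = 1.061 × 96485 = 1.024×10^5 C
I = Q / t = 1.024×10^5 / 5010 s = 20.4 A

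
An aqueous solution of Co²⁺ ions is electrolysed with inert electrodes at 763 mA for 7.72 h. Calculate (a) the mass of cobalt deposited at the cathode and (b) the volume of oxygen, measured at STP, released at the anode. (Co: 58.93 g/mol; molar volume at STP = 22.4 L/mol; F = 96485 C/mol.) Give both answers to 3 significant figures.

6.48 g Co; 1.23 L O₂

Q = 0.763 × 27792 = 21210 C; n(e⁻) = 21210 / 96485 = 0.2198 mol
Cathode: Co²⁺ + 2e⁻ → Co → n(Co) = 0.2198/2 = 0.1099 mol → 6.48 g
Anode: 2H₂O → O₂ + 4H⁺ + 4e⁻ → n(O₂) = 0.2198/4 = 0.05495 mol → 1.23 L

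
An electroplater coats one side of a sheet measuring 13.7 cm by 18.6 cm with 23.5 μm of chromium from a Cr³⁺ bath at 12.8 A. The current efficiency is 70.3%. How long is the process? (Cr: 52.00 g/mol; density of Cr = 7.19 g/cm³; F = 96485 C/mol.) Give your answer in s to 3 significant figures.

Plated area = 13.7 × 18.6 = 254.8 cm²
Volume = 254.8 × 23.5×10⁻⁴ cm = 0.5988 cm³
m(Cr) = 0.5988 × 7.19 = 4.305 g
n(Cr) = 4.305 / 52.00 = 0.08279 mol; n(e⁻) = 3 × 0.08279 = 0.2484 mol
Q = 0.2484 × 96485 / 0.703 = 34090 C
t = 34090 / 12.8 = 2663 s

2660 s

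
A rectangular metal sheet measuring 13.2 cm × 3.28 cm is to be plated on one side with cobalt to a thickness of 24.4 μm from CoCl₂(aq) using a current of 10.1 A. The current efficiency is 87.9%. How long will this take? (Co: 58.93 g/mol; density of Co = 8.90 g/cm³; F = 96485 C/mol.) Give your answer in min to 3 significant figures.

Plated area = 13.2 × 3.28 = 43.30 cm²
Volume = 43.30 × 24.4×10⁻⁴ cm = 0.1057 cm³
m(Co) = 0.1057 × 8.90 = 0.9407 g
n(Co) = 0.9407 / 58.93 = 0.01596 mol; n(e⁻) = 2 × 0.01596 = 0.03192 mol
Q = 0.03192 × 96485 / 0.879 = 3504 C
t = 3504 / 10.1 = 346.9 s = 5.78 min

5.78 min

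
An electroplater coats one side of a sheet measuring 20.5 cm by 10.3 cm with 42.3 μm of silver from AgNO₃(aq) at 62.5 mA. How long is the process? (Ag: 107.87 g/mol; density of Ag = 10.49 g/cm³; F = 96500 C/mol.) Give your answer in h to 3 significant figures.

37.3 h

Plated area = 20.5 × 10.3 = 211.2 cm²
Volume = 211.2 × 42.3×10⁻⁴ cm = 0.8934 cm³
m(Ag) = 0.8934 × 10.49 = 9.372 g
n(Ag) = 9.372 / 107.87 = 0.08688 mol; n(e⁻) = 0.08688 mol
Q = 0.08688 × 96500 = 8384 C
t = 8384 / 0.0625 = 1.341×10^5 s = 37.3 h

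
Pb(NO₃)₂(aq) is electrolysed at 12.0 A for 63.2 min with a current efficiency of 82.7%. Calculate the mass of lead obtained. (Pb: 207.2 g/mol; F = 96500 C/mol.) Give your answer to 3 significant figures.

40.4 g

Q = 12.0 × 3792 = 45500 C
n(e⁻) = 45500 / 96500 = 0.4715 mol
Pb²⁺ + 2e⁻ → Pb, so theoretical m(Pb) = 0.2358 × 207.2 = 48.86 g
Actual mass = 82.7% × 48.86 = 40.4 g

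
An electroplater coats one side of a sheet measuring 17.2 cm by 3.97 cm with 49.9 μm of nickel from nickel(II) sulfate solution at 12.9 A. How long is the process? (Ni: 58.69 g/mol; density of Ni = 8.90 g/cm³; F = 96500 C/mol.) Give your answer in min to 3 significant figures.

12.9 min

Plated area = 17.2 × 3.97 = 68.28 cm²
Volume = 68.28 × 49.9×10⁻⁴ cm = 0.3407 cm³
m(Ni) = 0.3407 × 8.90 = 3.032 g
n(Ni) = 3.032 / 58.69 = 0.05166 mol; n(e⁻) = 2 × 0.05166 = 0.1033 mol
Q = 0.1033 × 96500 = 9968 C
t = 9968 / 12.9 = 772.7 s = 12.9 min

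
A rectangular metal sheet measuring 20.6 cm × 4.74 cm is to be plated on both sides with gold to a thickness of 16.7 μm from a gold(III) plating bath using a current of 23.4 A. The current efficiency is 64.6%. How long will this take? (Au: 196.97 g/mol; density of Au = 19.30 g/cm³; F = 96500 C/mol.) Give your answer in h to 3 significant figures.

Plated area = 2 × 20.6 × 4.74 = 195.3 cm²
Volume = 195.3 × 16.7×10⁻⁴ cm = 0.3262 cm³
m(Au) = 0.3262 × 19.30 = 6.296 g
n(Au) = 6.296 / 196.97 = 0.03196 mol; n(e⁻) = 3 × 0.03196 = 0.09588 mol
Q = 0.09588 × 96500 / 0.646 = 14320 C
t = 14320 / 23.4 = 612.0 s = 0.170 h

0.170 h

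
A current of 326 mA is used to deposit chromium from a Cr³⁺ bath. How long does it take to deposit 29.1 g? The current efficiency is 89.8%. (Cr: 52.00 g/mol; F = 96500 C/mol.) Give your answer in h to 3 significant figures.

154 h

n(Cr) = 29.1 / 52.00 = 0.5596 mol
Cr³⁺ + 3e⁻ → Cr, so n(e⁻) = 3 × 0.5596 = 1.679 mol
Q = 1.679 × 96500 / 0.898 = 1.804×10^5 C
t = Q / I = 1.804×10^5 / 0.326 = 5.534×10^5 s = 154 h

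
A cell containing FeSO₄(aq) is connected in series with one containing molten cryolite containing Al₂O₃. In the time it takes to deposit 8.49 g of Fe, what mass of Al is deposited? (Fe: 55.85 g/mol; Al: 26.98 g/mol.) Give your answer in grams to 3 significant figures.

2.73 g

n(Fe) = 8.49 / 55.85 = 0.1520 mol
Fe²⁺ + 2e⁻ → Fe, so n(e⁻) = 2 × 0.1520 = 0.3040 mol
Since the cells are in series, n(e⁻) in the Al cell is also 0.3040 mol.
Al³⁺ + 3e⁻ → Al, so n(Al) = 0.3040 / 3 = 0.1013 mol
m(Al) = 0.1013 × 26.98 = 2.73 g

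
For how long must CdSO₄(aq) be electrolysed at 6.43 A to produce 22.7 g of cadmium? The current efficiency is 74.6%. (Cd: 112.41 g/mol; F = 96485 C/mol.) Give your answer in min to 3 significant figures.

135 min

n(Cd) = 22.7 / 112.41 = 0.2019 mol
Cd²⁺ + 2e⁻ → Cd, so n(e⁻) = 2 × 0.2019 = 0.4038 mol
Q = 0.4038 × 96485 / 0.746 = 52230 C
t = Q / I = 52230 / 6.43 = 8123 s = 135 min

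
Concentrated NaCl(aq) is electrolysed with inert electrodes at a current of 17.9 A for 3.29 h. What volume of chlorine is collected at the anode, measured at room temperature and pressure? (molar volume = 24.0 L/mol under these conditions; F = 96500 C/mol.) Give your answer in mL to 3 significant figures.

26400 mL

Charge passed = 17.9 × 11844 = 2.120×10^5 C
n(e⁻) = 2.120×10^5 / 96500 = 2.197 mol
2Cl⁻ → Cl₂ + 2e⁻, so n(Cl₂) = 2.197 / 2 = 1.099 mol
V = 1.099 × 24.0 = 26.38 L
= 26400 mL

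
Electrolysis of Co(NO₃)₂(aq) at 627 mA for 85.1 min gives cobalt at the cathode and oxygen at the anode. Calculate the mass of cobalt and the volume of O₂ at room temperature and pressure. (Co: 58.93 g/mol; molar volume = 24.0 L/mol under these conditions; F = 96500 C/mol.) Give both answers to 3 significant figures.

0.978 g Co; 0.199 L O₂

Q = 0.627 × 5106 = 3201 C; n(e⁻) = 3201 / 96500 = 0.03317 mol
Cathode: Co²⁺ + 2e⁻ → Co → n(Co) = 0.03317/2 = 0.01659 mol → 0.978 g
Anode: 2H₂O → O₂ + 4H⁺ + 4e⁻ → n(O₂) = 0.03317/4 = 0.008293 mol → 0.199 L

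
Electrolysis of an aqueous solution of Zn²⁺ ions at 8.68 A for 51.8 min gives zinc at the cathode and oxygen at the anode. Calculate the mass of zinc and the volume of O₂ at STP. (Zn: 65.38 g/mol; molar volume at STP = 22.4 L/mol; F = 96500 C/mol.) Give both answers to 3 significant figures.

9.14 g Zn; 1.57 L O₂

Q = 8.68 × 3108 = 26980 C; n(e⁻) = 26980 / 96500 = 0.2796 mol
Cathode: Zn²⁺ + 2e⁻ → Zn → n(Zn) = 0.2796/2 = 0.1398 mol → 9.14 g
Anode: 2H₂O → O₂ + 4H⁺ + 4e⁻ → n(O₂) = 0.2796/4 = 0.06990 mol → 1.57 L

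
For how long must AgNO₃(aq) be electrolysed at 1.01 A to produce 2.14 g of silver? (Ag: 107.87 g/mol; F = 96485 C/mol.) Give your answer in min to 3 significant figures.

n(Ag) = 2.14 / 107.87 = 0.01984 mol
Ag⁺ + e⁻ → Ag, so n(e⁻) = 0.01984 mol
Q = 0.01984 × 96485 = 1914 C
t = Q / I = 1914 / 1.01 = 1895 s = 31.6 min

31.6 min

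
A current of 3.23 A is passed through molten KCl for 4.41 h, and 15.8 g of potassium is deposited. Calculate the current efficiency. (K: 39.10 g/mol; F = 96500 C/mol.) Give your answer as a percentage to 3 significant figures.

Q = 3.23 × 15876 = 51280 C
n(e⁻) = 51280 / 96500 = 0.5314 mol
K⁺ + e⁻ → K, so theoretical n(K) = 0.5314 mol → 20.78 g
Efficiency = 15.8 / 20.78 = 0.7603 = 76.0%

76.0%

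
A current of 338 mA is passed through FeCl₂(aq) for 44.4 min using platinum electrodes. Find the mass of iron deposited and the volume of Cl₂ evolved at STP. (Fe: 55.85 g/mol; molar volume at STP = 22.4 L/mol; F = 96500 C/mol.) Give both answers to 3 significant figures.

Q = 0.338 × 2664 = 900.4 C; n(e⁻) = 900.4 / 96500 = 0.009331 mol
Cathode: Fe²⁺ + 2e⁻ → Fe → n(Fe) = 0.009331/2 = 0.004666 mol → 0.261 g
Anode: 2Cl⁻ → Cl₂ + 2e⁻ → n(Cl₂) = 0.009331/2 = 0.004666 mol → 0.105 L

0.261 g Fe; 0.105 L Cl₂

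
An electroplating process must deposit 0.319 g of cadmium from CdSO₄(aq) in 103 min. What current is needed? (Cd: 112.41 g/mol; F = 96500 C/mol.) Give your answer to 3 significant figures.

n(Cd) = 0.319 / 112.41 = 0.002838 mol
Cd²⁺ + 2e⁻ → Cd, so n(e⁻) = 2 × 0.002838 = 0.005676 mol
Q = 0.005676 × 96500 = 547.7 C
I = Q / t = 547.7 / 6180 s = 0.0886 A

0.0886 A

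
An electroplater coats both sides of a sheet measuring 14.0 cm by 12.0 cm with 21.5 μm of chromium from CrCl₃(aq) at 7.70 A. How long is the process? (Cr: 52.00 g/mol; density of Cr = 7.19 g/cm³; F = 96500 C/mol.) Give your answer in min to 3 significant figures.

Plated area = 2 × 14.0 × 12.0 = 336.0 cm²
Volume = 336.0 × 21.5×10⁻⁴ cm = 0.7224 cm³
m(Cr) = 0.7224 × 7.19 = 5.194 g
n(Cr) = 5.194 / 52.00 = 0.09988 mol; n(e⁻) = 3 × 0.09988 = 0.2996 mol
Q = 0.2996 × 96500 = 28910 C
t = 28910 / 7.70 = 3755 s = 62.6 min

62.6 min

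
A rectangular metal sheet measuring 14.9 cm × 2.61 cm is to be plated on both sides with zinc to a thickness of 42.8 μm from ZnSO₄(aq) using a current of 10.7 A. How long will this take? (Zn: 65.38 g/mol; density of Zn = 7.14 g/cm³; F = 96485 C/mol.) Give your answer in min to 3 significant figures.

Plated area = 2 × 14.9 × 2.61 = 77.78 cm²
Volume = 77.78 × 42.8×10⁻⁴ cm = 0.3329 cm³
m(Zn) = 0.3329 × 7.14 = 2.377 g
n(Zn) = 2.377 / 65.38 = 0.03636 mol; n(e⁻) = 2 × 0.03636 = 0.07272 mol
Q = 0.07272 × 96485 = 7016 C
t = 7016 / 10.7 = 655.7 s = 10.9 min

10.9 min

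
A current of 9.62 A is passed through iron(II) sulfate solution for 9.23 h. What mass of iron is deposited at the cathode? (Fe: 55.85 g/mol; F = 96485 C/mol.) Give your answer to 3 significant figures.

Q = It = 9.62 × 33228 = 3.197×10^5 C
n(e⁻) = 3.197×10^5 / 96485 = 3.313 mol
Fe²⁺ + 2e⁻ → Fe, so n(Fe) = 3.313 / 2 = 1.657 mol
m = 1.657 × 55.85 = 92.5 g

92.5 g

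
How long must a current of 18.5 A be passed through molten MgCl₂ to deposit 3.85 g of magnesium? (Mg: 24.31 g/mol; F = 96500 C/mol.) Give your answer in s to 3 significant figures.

n(Mg) = 3.85 / 24.31 = 0.1584 mol
Mg²⁺ + 2e⁻ → Mg, so n(e⁻) = 2 × 0.1584 = 0.3168 mol
Q = 0.3168 × 96500 = 30570 C
t = Q / I = 30570 / 18.5 = 1652 s

1650 s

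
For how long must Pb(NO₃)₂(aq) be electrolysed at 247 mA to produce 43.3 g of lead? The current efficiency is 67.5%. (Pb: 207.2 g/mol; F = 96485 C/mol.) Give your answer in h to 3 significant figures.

n(Pb) = 43.3 / 207.2 = 0.2090 mol
Pb²⁺ + 2e⁻ → Pb, so n(e⁻) = 2 × 0.2090 = 0.4180 mol
Q = 0.4180 × 96485 / 0.675 = 59750 C
t = Q / I = 59750 / 0.247 = 2.419×10^5 s = 67.2 h

67.2 h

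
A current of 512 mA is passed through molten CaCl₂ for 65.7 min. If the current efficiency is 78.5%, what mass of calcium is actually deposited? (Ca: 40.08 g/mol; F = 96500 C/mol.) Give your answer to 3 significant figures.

0.329 g

Q = 0.512 × 3942 = 2018 C
n(e⁻) = 2018 / 96500 = 0.02091 mol
Ca²⁺ + 2e⁻ → Ca, so theoretical m(Ca) = 0.01046 × 40.08 = 0.4192 g
Actual mass = 78.5% × 0.4192 = 0.329 g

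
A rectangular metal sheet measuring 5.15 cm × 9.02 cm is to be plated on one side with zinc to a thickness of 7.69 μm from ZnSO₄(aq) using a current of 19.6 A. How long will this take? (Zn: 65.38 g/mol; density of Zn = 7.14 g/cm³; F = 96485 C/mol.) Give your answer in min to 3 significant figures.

Plated area = 5.15 × 9.02 = 46.45 cm²
Volume = 46.45 × 7.69×10⁻⁴ cm = 0.03572 cm³
m(Zn) = 0.03572 × 7.14 = 0.2550 g
n(Zn) = 0.2550 / 65.38 = 0.003900 mol; n(e⁻) = 2 × 0.003900 = 0.007800 mol
Q = 0.007800 × 96485 = 752.6 C
t = 752.6 / 19.6 = 38.40 s = 0.640 min

0.640 min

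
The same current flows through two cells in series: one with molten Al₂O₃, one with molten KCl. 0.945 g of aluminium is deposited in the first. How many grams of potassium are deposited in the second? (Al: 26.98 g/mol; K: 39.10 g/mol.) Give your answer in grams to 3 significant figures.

n(Al) = 0.945 / 26.98 = 0.03503 mol
Al³⁺ + 3e⁻ → Al, so n(e⁻) = 3 × 0.03503 = 0.1051 mol
Since the cells are in series, n(e⁻) in the K cell is also 0.1051 mol.
K⁺ + e⁻ → K, so n(K) = 0.1051 mol
m(K) = 0.1051 × 39.10 = 4.11 g

4.11 g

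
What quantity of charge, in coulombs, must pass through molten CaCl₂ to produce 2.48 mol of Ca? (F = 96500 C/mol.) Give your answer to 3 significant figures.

4.79×10^5 C

Ca²⁺ + 2e⁻ → Ca, so n(e⁻) = 2 × 2.48 = 4.960 mol
Q = 4.960 × 96500 = 4.786×10^5 C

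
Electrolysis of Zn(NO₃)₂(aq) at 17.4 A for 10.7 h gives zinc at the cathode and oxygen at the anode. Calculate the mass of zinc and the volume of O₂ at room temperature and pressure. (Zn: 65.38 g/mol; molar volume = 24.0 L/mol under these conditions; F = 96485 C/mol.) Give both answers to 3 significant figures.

Q = 17.4 × 38520 = 6.702×10^5 C; n(e⁻) = 6.702×10^5 / 96485 = 6.946 mol
Cathode: Zn²⁺ + 2e⁻ → Zn → n(Zn) = 6.946/2 = 3.473 mol → 227 g
Anode: 2H₂O → O₂ + 4H⁺ + 4e⁻ → n(O₂) = 6.946/4 = 1.737 mol → 41.7 L

227 g Zn; 41.7 L O₂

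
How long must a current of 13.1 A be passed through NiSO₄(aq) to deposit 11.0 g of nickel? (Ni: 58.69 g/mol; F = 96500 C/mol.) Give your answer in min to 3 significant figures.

n(Ni) = 11.0 / 58.69 = 0.1874 mol
Ni²⁺ + 2e⁻ → Ni, so n(e⁻) = 2 × 0.1874 = 0.3748 mol
Q = 0.3748 × 96500 = 36170 C
t = Q / I = 36170 / 13.1 = 2761 s = 46.0 min

46.0 min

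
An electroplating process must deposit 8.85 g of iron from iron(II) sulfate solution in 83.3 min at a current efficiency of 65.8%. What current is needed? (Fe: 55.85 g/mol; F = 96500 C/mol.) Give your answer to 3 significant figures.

n(Fe) = 8.85 / 55.85 = 0.1585 mol
Fe²⁺ + 2e⁻ → Fe, so n(e⁻) = 2 × 0.1585 = 0.3170 mol
Q = 0.3170 × 96500 / 0.658 = 46490 C
I = Q / t = 46490 / 4998 s = 9.30 A

9.30 A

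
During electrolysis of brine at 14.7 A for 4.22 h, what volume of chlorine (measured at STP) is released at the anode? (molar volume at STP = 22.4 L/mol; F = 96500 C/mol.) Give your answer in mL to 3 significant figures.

25900 mL

Q = It = 14.7 × 15192 = 2.233×10^5 C
Moles of electrons = 2.233×10^5 / 96500 = 2.314 mol
2Cl⁻ → Cl₂ + 2e⁻, so n(Cl₂) = 2.314 / 2 = 1.157 mol
V = 1.157 × 22.4 = 25.92 L
= 25900 mL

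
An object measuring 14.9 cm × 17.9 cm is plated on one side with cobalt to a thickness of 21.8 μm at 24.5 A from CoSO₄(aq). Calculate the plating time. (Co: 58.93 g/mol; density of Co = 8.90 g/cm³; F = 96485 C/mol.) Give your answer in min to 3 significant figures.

Plated area = 14.9 × 17.9 = 266.7 cm²
Volume = 266.7 × 21.8×10⁻⁴ cm = 0.5814 cm³
m(Co) = 0.5814 × 8.90 = 5.174 g
n(Co) = 5.174 / 58.93 = 0.08780 mol; n(e⁻) = 2 × 0.08780 = 0.1756 mol
Q = 0.1756 × 96485 = 16940 C
t = 16940 / 24.5 = 691.4 s = 11.5 min

11.5 min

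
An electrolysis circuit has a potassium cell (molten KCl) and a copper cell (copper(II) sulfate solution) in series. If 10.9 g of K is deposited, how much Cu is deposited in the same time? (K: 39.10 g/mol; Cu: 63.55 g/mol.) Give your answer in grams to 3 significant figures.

8.86 g

n(K) = 10.9 / 39.10 = 0.2788 mol
K⁺ + e⁻ → K, so n(e⁻) = 0.2788 mol
In series, the same 0.2788 mol of electrons flows through the second cell.
Cu²⁺ + 2e⁻ → Cu, so n(Cu) = 0.2788 / 2 = 0.1394 mol
m(Cu) = 0.1394 × 63.55 = 8.86 g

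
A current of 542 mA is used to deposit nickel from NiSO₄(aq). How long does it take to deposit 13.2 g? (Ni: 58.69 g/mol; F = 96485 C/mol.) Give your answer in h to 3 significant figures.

22.2 h

n(Ni) = 13.2 / 58.69 = 0.2249 mol
Ni²⁺ + 2e⁻ → Ni, so n(e⁻) = 2 × 0.2249 = 0.4498 mol
Q = 0.4498 × 96485 = 43400 C
t = Q / I = 43400 / 0.542 = 80070 s = 22.2 h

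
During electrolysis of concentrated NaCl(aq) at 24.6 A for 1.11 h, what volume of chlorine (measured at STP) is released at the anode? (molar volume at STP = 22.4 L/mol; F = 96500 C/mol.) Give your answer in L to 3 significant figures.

11.4 L

Q = It = 24.6 × 3996 = 98300 C
Moles of electrons = 98300 / 96500 = 1.019 mol
2Cl⁻ → Cl₂ + 2e⁻, so n(Cl₂) = 1.019 / 2 = 0.5095 mol
V = 0.5095 × 22.4 = 11.41 L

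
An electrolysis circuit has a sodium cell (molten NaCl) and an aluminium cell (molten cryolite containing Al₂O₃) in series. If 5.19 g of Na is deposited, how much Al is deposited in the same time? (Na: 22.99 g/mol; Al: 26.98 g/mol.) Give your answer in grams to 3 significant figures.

n(Na) = 5.19 / 22.99 = 0.2258 mol
Na⁺ + e⁻ → Na, so n(e⁻) = 0.2258 mol
Same current for the same time ⇒ same n(e⁻) = 0.2258 mol in both cells.
Al³⁺ + 3e⁻ → Al, so n(Al) = 0.2258 / 3 = 0.07527 mol
m(Al) = 0.07527 × 26.98 = 2.03 g

2.03 g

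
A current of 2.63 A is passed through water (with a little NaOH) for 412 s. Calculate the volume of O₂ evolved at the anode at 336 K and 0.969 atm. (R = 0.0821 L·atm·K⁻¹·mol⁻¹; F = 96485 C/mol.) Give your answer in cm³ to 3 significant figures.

79.9 cm³

Q = It = 2.63 × 412 = 1084 C
Moles of electrons = 1084 / 96485 = 0.01123 mol
2H₂O → O₂ + 4H⁺ + 4e⁻, so n(O₂) = 0.01123 / 4 = 0.002808 mol
V = nRT/P = 0.002808 × 0.0821 × 336 / 0.969 = 0.07994 L
= 79.9 cm³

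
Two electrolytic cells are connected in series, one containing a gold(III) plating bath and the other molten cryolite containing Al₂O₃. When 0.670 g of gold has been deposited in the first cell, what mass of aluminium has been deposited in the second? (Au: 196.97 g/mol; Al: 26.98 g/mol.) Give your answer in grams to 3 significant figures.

n(Au) = 0.670 / 196.97 = 0.003402 mol
Au³⁺ + 3e⁻ → Au, so n(e⁻) = 3 × 0.003402 = 0.01021 mol
The cells are in series, so the same charge (and hence the same n(e⁻) = 0.01021 mol) passes through both.
Al³⁺ + 3e⁻ → Al, so n(Al) = 0.01021 / 3 = 0.003403 mol
m(Al) = 0.003403 × 26.98 = 0.0918 g

0.0918 g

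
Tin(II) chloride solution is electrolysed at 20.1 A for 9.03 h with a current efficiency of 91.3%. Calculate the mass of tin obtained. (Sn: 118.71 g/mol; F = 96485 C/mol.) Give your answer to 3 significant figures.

367 g

Q = 20.1 × 32508 = 6.534×10^5 C
n(e⁻) = 6.534×10^5 / 96485 = 6.772 mol
Sn²⁺ + 2e⁻ → Sn, so theoretical m(Sn) = 3.386 × 118.71 = 402.0 g
Actual mass = 91.3% × 402.0 = 367 g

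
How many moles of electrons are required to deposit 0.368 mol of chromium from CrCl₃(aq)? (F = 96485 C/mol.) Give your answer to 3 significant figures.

Cr³⁺ + 3e⁻ → Cr, so n(e⁻) = 3 × 0.368 = 1.104 mol

1.10 mol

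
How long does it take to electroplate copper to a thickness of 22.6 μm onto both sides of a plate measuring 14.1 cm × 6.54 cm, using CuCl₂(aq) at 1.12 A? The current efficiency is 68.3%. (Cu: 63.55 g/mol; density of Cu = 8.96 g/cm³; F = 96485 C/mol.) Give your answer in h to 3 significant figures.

Plated area = 2 × 14.1 × 6.54 = 184.4 cm²
Volume = 184.4 × 22.6×10⁻⁴ cm = 0.4167 cm³
m(Cu) = 0.4167 × 8.96 = 3.734 g
n(Cu) = 3.734 / 63.55 = 0.05876 mol; n(e⁻) = 2 × 0.05876 = 0.1175 mol
Q = 0.1175 × 96485 / 0.683 = 16600 C
t = 16600 / 1.12 = 14820 s = 4.12 h

4.12 h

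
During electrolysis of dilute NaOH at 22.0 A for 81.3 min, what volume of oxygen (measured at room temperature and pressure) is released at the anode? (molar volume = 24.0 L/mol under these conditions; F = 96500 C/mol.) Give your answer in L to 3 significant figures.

Q = 22.0 A × 4878 s = 1.073×10^5 C
n(e⁻) = 1.073×10^5 / 96500 = 1.112 mol
2H₂O → O₂ + 4H⁺ + 4e⁻, so n(O₂) = 1.112 / 4 = 0.2780 mol
V = 0.2780 × 24.0 = 6.672 L

6.67 L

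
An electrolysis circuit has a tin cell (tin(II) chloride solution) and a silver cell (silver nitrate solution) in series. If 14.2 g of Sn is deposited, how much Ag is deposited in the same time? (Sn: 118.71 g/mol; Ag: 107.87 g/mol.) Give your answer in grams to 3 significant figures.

25.8 g

n(Sn) = 14.2 / 118.71 = 0.1196 mol
Sn²⁺ + 2e⁻ → Sn, so n(e⁻) = 2 × 0.1196 = 0.2392 mol
Since the cells are in series, n(e⁻) in the Ag cell is also 0.2392 mol.
Ag⁺ + e⁻ → Ag, so n(Ag) = 0.2392 mol
m(Ag) = 0.2392 × 107.87 = 25.8 g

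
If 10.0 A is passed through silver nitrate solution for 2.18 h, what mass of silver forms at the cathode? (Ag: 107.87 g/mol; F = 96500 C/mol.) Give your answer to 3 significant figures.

Charge passed = 10.0 × 7848 = 78480 C
n(e⁻) = Q/F = 78480/96500 = 0.8133 mol
Ag⁺ + e⁻ → Ag, so n(Ag) = 0.8133 mol
m = 0.8133 × 107.87 = 87.7 g

87.7 g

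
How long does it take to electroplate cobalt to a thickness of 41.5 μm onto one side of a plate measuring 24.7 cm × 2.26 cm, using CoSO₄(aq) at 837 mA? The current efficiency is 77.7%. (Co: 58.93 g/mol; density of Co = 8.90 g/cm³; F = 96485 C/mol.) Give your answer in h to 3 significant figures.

2.88 h

Plated area = 24.7 × 2.26 = 55.82 cm²
Volume = 55.82 × 41.5×10⁻⁴ cm = 0.2317 cm³
m(Co) = 0.2317 × 8.90 = 2.062 g
n(Co) = 2.062 / 58.93 = 0.03499 mol; n(e⁻) = 2 × 0.03499 = 0.06998 mol
Q = 0.06998 × 96485 / 0.777 = 8690 C
t = 8690 / 0.837 = 10380 s = 2.88 h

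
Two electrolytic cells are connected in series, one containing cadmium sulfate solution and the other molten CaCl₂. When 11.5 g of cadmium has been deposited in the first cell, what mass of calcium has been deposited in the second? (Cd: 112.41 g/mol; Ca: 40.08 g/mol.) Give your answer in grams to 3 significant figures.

n(Cd) = 11.5 / 112.41 = 0.1023 mol
Cd²⁺ + 2e⁻ → Cd, so n(e⁻) = 2 × 0.1023 = 0.2046 mol
Since the cells are in series, n(e⁻) in the Ca cell is also 0.2046 mol.
Ca²⁺ + 2e⁻ → Ca, so n(Ca) = 0.2046 / 2 = 0.1023 mol
m(Ca) = 0.1023 × 40.08 = 4.10 g

4.10 g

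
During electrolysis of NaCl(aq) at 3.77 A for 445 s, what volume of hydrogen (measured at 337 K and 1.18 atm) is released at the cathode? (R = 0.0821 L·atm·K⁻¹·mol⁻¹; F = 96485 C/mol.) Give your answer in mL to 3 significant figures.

Q = It = 3.77 × 445 = 1678 C
Moles of electrons = 1678 / 96485 = 0.01739 mol
2H⁺ + 2e⁻ → H₂, so n(H₂) = 0.01739 / 2 = 0.008695 mol
V = nRT/P = 0.008695 × 0.0821 × 337 / 1.18 = 0.2039 L
= 204 mL

204 mL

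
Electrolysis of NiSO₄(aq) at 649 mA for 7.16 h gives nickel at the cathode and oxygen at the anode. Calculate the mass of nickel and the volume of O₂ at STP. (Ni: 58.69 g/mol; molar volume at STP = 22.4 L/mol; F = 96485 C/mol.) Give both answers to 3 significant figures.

Q = 0.649 × 25776 = 16730 C; n(e⁻) = 16730 / 96485 = 0.1734 mol
Cathode: Ni²⁺ + 2e⁻ → Ni → n(Ni) = 0.1734/2 = 0.08670 mol → 5.09 g
Anode: 2H₂O → O₂ + 4H⁺ + 4e⁻ → n(O₂) = 0.1734/4 = 0.04335 mol → 0.971 L

5.09 g Ni; 0.971 L O₂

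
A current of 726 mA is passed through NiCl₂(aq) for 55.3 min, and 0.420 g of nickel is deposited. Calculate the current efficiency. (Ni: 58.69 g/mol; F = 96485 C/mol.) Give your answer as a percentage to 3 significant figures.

Q = 0.726 × 3318 = 2409 C
n(e⁻) = 2409 / 96485 = 0.02497 mol
Ni²⁺ + 2e⁻ → Ni, so theoretical n(Ni) = 0.01249 mol → 0.7330 g
Efficiency = 0.420 / 0.7330 = 0.5730 = 57.3%

57.3%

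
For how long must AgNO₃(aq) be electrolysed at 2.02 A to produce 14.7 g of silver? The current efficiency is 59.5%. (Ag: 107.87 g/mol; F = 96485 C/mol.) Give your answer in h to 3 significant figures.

3.04 h

n(Ag) = 14.7 / 107.87 = 0.1363 mol
Ag⁺ + e⁻ → Ag, so n(e⁻) = 0.1363 mol
Q = 0.1363 × 96485 / 0.595 = 22100 C
t = Q / I = 22100 / 2.02 = 10940 s = 3.04 h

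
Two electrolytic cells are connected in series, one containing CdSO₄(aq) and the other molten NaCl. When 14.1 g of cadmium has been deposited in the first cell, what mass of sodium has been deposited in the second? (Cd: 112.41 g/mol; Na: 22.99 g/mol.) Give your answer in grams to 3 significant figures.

5.77 g

n(Cd) = 14.1 / 112.41 = 0.1254 mol
Cd²⁺ + 2e⁻ → Cd, so n(e⁻) = 2 × 0.1254 = 0.2508 mol
Since the cells are in series, n(e⁻) in the Na cell is also 0.2508 mol.
Na⁺ + e⁻ → Na, so n(Na) = 0.2508 mol
m(Na) = 0.2508 × 22.99 = 5.77 g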